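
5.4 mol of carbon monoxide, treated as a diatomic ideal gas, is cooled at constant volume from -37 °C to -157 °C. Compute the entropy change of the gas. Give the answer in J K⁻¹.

ΔS = -79.6 J/K

In kelvin: T₁ = 236.15 K, T₂ = 116.15 K. At constant volume, ΔS = nC_V ln(T₂/T₁) with C_V = 5R/2 = 20.79 J mol⁻¹ K⁻¹.
ΔS = 5.4 × 20.79 × ln(116.15/236.15) = -79.6 J/K.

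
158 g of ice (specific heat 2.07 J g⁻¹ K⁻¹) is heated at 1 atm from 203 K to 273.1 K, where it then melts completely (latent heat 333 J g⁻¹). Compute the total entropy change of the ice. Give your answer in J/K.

ΔS = 290 J/K

Warming step: ΔS₁ = m c ln(T_tr/T_i) = 158 × 2.07 × ln(273.1/203) = 97.02 J/K.
Phase change: ΔS₂ = +mL/T_tr = 158 × 333 / 273.1 = 192.7 J/K.
ΔS_total = (97.02) + (192.7) = 290 J/K.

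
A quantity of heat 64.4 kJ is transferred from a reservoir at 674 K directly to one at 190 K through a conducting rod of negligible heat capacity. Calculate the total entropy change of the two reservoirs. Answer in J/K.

ΔS_total = 243 J/K

ΔS_hot = −Q/T_H = −64400/674 = -95.55 J/K and ΔS_cold = +Q/T_C = 64400/190 = 338.9 J/K.
ΔS_total = -95.55 + 338.9 = 243 J/K, positive as the second law requires.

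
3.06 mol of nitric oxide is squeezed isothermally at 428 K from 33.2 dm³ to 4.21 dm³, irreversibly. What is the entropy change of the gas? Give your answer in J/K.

Entropy is a state function, so ΔS_gas depends only on the end states.
For an isothermal ideal gas ΔS_gas = nR ln(V₂/V₁) = 3.06 × 8.314 × ln(4.21/33.2) = -52.5 J/K.

ΔS_gas = -52.5 J/K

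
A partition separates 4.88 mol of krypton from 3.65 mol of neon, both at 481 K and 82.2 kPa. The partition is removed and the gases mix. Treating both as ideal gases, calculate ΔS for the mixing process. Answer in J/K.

Mole fractions: x_A = 4.88/8.53 = 0.572, x_B = 0.428.
ΔS_mix = −R(n_A ln x_A + n_B ln x_B) = −8.314 × (4.88 ln 0.572 + 3.65 ln 0.428) = 48.4 J/K.

ΔS_mix = 48.4 J/K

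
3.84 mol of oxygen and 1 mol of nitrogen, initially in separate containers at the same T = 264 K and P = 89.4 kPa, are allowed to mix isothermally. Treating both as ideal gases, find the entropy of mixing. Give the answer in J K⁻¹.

Mole fractions: x_A = 3.84/4.84 = 0.793, x_B = 0.207.
ΔS_mix = −R(n_A ln x_A + n_B ln x_B) = −8.314 × (3.84 ln 0.793 + 1 ln 0.207) = 20.5 J/K.

ΔS_mix = 20.5 J/K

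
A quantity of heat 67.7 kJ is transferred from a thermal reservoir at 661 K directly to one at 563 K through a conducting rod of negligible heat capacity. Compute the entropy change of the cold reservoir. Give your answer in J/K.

The cold reservoir gains heat Q, so ΔS_cold = +Q/T_C = 67700/563 = 120 J/K.

ΔS_cold = 120 J/K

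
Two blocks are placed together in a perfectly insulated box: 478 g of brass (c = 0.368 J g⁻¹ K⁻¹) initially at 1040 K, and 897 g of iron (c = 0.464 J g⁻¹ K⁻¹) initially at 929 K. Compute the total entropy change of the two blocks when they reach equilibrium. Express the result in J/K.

ΔS_total = 0.799 J/K

Energy balance: T_f = (m₁c₁T₁ + m₂c₂T₂)/(m₁c₁ + m₂c₂) = 961.98 K.
ΔS₁ = m₁c₁ ln(T_f/T₁) = 175.904 × ln(961.98/1040) = -13.7182 J/K.
ΔS₂ = m₂c₂ ln(T_f/T₂) = 416.208 × ln(961.98/929) = 14.5175 J/K.
ΔS_total = -13.7182 + 14.5175 = 0.799 J/K.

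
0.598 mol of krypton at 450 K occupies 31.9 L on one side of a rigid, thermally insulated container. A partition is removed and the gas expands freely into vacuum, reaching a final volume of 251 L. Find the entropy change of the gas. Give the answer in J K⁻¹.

For an ideal gas in free expansion Q = 0 and W = 0, so T is unchanged.
Entropy is a state function; using a reversible isothermal path, ΔS_gas = nR ln(V₂/V₁) = 0.598 × 8.314 × ln(251/31.9) = 10.3 J/K.

ΔS_gas = 10.3 J/K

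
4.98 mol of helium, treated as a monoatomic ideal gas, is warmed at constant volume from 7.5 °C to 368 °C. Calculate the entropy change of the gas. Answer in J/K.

In kelvin: T₁ = 280.65 K, T₂ = 641.15 K. At constant volume, ΔS = nC_V ln(T₂/T₁) with C_V = 3R/2 = 12.47 J mol⁻¹ K⁻¹.
ΔS = 4.98 × 12.47 × ln(641.15/280.65) = 51.3 J/K.

ΔS = 51.3 J/K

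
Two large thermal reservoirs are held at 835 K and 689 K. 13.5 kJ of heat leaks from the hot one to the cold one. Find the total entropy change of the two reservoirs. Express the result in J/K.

ΔS_hot = −Q/T_H = −13500/835 = -16.168 J/K and ΔS_cold = +Q/T_C = 13500/689 = 19.594 J/K.
ΔS_total = -16.168 + 19.594 = 3.43 J/K, positive as the second law requires.

ΔS_total = 3.43 J/K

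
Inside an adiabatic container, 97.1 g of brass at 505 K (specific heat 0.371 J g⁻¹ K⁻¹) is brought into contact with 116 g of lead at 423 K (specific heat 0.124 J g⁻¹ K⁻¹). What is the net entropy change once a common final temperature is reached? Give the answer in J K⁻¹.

ΔS_total = 0.157 J/K

Energy balance: T_f = (m₁c₁T₁ + m₂c₂T₂)/(m₁c₁ + m₂c₂) = 481.6 K.
ΔS₁ = m₁c₁ ln(T_f/T₁) = 36.0241 × ln(481.6/505) = -1.709 J/K.
ΔS₂ = m₂c₂ ln(T_f/T₂) = 14.384 × ln(481.6/423) = 1.866 J/K.
ΔS_total = -1.709 + 1.866 = 0.157 J/K.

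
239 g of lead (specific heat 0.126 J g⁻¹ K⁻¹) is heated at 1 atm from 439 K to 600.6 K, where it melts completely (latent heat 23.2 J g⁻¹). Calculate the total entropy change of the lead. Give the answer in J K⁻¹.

Warming step: ΔS₁ = m c ln(T_tr/T_i) = 239 × 0.126 × ln(600.6/439) = 9.439 J/K.
Phase change: ΔS₂ = +mL/T_tr = 239 × 23.2 / 600.6 = 9.232 J/K.
ΔS_total = (9.439) + (9.232) = 18.7 J/K.

ΔS = 18.7 J/K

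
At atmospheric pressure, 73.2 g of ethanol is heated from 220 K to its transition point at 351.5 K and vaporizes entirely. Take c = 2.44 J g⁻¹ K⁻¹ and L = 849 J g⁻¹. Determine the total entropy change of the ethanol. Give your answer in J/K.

Warming step: ΔS₁ = m c ln(T_tr/T_i) = 73.2 × 2.44 × ln(351.5/220) = 83.69 J/K.
Phase change: ΔS₂ = +mL/T_tr = 73.2 × 849 / 351.5 = 176.8 J/K.
ΔS_total = (83.69) + (176.8) = 260 J/K.

ΔS = 260 J/K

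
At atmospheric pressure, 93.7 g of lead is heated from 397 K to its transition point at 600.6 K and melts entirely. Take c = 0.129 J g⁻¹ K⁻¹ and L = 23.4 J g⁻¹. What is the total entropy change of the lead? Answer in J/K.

Warming step: ΔS₁ = m c ln(T_tr/T_i) = 93.7 × 0.129 × ln(600.6/397) = 5.004 J/K.
Phase change: ΔS₂ = +mL/T_tr = 93.7 × 23.4 / 600.6 = 3.651 J/K.
ΔS_total = (5.004) + (3.651) = 8.65 J/K.

ΔS = 8.65 J/K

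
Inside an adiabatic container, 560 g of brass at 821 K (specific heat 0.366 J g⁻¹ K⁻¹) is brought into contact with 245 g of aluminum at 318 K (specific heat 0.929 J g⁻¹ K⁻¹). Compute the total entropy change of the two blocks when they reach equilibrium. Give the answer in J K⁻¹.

Energy balance: T_f = (m₁c₁T₁ + m₂c₂T₂)/(m₁c₁ + m₂c₂) = 556.33 K.
ΔS₁ = m₁c₁ ln(T_f/T₁) = 204.96 × ln(556.33/821) = -79.76 J/K.
ΔS₂ = m₂c₂ ln(T_f/T₂) = 227.605 × ln(556.33/318) = 127.3 J/K.
ΔS_total = -79.76 + 127.3 = 47.5 J/K.

ΔS_total = 47.5 J/K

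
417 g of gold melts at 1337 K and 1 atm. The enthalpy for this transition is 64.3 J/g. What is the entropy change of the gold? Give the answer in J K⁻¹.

Heat absorbed by the substance: Q = mL = 417 × 64.3 = 26813.1 J.
At constant T, ΔS = Q_rev/T = 26813.1 / 1337 = 20.1 J/K.

ΔS = 20.1 J/K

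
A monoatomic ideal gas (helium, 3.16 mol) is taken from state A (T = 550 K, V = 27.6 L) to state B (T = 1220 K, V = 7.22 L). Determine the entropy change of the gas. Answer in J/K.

ΔS = -3.83 J/K

Entropy is a state function: ΔS = nC_V ln(T₂/T₁) + nR ln(V₂/V₁), with C_V = 3R/2 = 12.47 J mol⁻¹ K⁻¹ for a monoatomic ideal gas.
ΔS = 3.16 × [12.47 × ln(1220/550) + 8.314 × ln(7.22/27.6)] = -3.83 J/K.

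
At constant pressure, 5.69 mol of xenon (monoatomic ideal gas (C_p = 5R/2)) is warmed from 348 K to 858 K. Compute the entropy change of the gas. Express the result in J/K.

ΔS = 107 J/K

At constant pressure, ΔS = nC_p ln(T₂/T₁) with C_p = 5R/2 = 20.79 J mol⁻¹ K⁻¹.
ΔS = 5.69 × 20.79 × ln(858/348) = 107 J/K.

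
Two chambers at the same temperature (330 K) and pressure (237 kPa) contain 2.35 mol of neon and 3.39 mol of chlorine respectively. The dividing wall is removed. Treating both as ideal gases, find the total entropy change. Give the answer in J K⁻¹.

ΔS_mix = 32.3 J/K

Mole fractions: x_A = 2.35/5.74 = 0.409, x_B = 0.591.
ΔS_mix = −R(n_A ln x_A + n_B ln x_B) = −8.314 × (2.35 ln 0.409 + 3.39 ln 0.591) = 32.3 J/K.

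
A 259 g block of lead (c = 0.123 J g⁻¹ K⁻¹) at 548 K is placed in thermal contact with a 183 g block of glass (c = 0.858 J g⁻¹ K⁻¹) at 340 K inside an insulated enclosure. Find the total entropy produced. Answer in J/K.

Energy balance: T_f = (m₁c₁T₁ + m₂c₂T₂)/(m₁c₁ + m₂c₂) = 375.08 K.
ΔS₁ = m₁c₁ ln(T_f/T₁) = 31.857 × ln(375.08/548) = -12.08 J/K.
ΔS₂ = m₂c₂ ln(T_f/T₂) = 157.014 × ln(375.08/340) = 15.42 J/K.
ΔS_total = -12.08 + 15.42 = 3.34 J/K.

ΔS_total = 3.34 J/K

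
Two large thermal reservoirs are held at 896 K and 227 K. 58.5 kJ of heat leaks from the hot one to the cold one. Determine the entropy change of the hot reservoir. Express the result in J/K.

The hot reservoir loses heat Q, so ΔS_hot = −Q/T_H = −58500/896 = -65.3 J/K.

ΔS_hot = -65.3 J/K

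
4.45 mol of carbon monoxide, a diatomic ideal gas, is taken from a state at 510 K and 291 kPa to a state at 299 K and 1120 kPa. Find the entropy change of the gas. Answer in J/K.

ΔS = -119 J/K

ΔS = nC_p ln(T₂/T₁) − nR ln(P₂/P₁), with C_p = 7R/2 = 29.1 J mol⁻¹ K⁻¹ for a diatomic ideal gas.
ΔS = 4.45 × [29.1 × ln(299/510) − 8.314 × ln(1120/291)] = -119 J/K.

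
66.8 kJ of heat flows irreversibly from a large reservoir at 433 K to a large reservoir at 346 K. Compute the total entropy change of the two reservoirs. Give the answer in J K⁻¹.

ΔS_total = 38.8 J/K

ΔS_hot = −Q/T_H = −66800/433 = -154.3 J/K and ΔS_cold = +Q/T_C = 66800/346 = 193.1 J/K.
ΔS_total = -154.3 + 193.1 = 38.8 J/K, positive as the second law requires.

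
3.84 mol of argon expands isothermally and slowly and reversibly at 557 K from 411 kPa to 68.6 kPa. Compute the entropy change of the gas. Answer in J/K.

For an isothermal ideal gas ΔS_gas = nR ln(P₁/P₂) = 3.84 × 8.314 × ln(411/68.6) = 57.2 J/K.

ΔS_gas = 57.2 J/K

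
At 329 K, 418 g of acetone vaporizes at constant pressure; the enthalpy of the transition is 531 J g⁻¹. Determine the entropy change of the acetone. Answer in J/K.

ΔS = 675 J/K

Heat absorbed by the substance: Q = mL = 418 × 531 = 221958 J.
At constant T, ΔS = Q_rev/T = 221958 / 329 = 675 J/K.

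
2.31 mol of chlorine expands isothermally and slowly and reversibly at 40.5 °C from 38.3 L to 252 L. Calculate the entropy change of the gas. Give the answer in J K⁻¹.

ΔS_gas = 36.2 J/K

For an isothermal ideal gas ΔS_gas = nR ln(V₂/V₁) = 2.31 × 8.314 × ln(252/38.3) = 36.2 J/K.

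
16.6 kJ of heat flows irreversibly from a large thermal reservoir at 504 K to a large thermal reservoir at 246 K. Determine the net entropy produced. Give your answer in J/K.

ΔS_total = 34.5 J/K

ΔS_hot = −Q/T_H = −16600/504 = -32.94 J/K and ΔS_cold = +Q/T_C = 16600/246 = 67.48 J/K.
ΔS_total = -32.94 + 67.48 = 34.5 J/K, positive as the second law requires.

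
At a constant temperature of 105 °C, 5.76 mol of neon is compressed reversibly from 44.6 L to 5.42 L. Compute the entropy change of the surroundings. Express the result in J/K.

ΔS_surr = 101 J/K

For an isothermal ideal gas ΔS_gas = nR ln(V₂/V₁) = 5.76 × 8.314 × ln(5.42/44.6) = -101 J/K.
The process is reversible, so ΔS_surr = −ΔS_gas = 101 J/K and ΔS_universe = 0.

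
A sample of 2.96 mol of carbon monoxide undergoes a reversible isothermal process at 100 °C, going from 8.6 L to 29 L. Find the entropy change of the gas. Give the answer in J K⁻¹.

ΔS_gas = 29.9 J/K

For an isothermal ideal gas ΔS_gas = nR ln(V₂/V₁) = 2.96 × 8.314 × ln(29/8.6) = 29.9 J/K.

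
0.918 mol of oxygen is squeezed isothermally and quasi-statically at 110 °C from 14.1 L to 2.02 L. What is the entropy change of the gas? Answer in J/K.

For an isothermal ideal gas ΔS_gas = nR ln(V₂/V₁) = 0.918 × 8.314 × ln(2.02/14.1) = -14.8 J/K.

ΔS_gas = -14.8 J/K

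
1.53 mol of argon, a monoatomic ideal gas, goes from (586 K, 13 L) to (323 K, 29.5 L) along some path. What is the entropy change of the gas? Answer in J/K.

Entropy is a state function: ΔS = nC_V ln(T₂/T₁) + nR ln(V₂/V₁), with C_V = 3R/2 = 12.47 J mol⁻¹ K⁻¹ for a monoatomic ideal gas.
ΔS = 1.53 × [12.47 × ln(323/586) + 8.314 × ln(29.5/13)] = -0.942 J/K.

ΔS = -0.942 J/K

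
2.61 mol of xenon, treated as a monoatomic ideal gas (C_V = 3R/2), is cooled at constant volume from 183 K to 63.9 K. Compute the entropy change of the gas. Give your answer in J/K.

At constant volume, ΔS = nC_V ln(T₂/T₁) with C_V = 3R/2 = 12.47 J mol⁻¹ K⁻¹.
ΔS = 2.61 × 12.47 × ln(63.9/183) = -34.2 J/K.

ΔS = -34.2 J/K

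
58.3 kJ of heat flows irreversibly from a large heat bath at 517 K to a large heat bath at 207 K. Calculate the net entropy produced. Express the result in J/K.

ΔS_total = 169 J/K

ΔS_hot = −Q/T_H = −58300/517 = -112.8 J/K and ΔS_cold = +Q/T_C = 58300/207 = 281.6 J/K.
ΔS_total = -112.8 + 281.6 = 169 J/K, positive as the second law requires.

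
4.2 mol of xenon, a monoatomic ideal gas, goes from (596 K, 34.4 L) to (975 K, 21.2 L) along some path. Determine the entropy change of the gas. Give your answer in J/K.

Entropy is a state function: ΔS = nC_V ln(T₂/T₁) + nR ln(V₂/V₁), with C_V = 3R/2 = 12.47 J mol⁻¹ K⁻¹ for a monoatomic ideal gas.
ΔS = 4.2 × [12.47 × ln(975/596) + 8.314 × ln(21.2/34.4)] = 8.88 J/K.

ΔS = 8.88 J/K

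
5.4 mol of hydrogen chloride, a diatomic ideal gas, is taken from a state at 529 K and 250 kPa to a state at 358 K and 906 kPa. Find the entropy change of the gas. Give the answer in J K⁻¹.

ΔS = -119 J/K

ΔS = nC_p ln(T₂/T₁) − nR ln(P₂/P₁), with C_p = 7R/2 = 29.1 J mol⁻¹ K⁻¹ for a diatomic ideal gas.
ΔS = 5.4 × [29.1 × ln(358/529) − 8.314 × ln(906/250)] = -119 J/K.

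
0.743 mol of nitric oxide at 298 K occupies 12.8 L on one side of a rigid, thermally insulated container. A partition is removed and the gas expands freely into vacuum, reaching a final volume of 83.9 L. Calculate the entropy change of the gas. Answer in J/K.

ΔS_gas = 11.6 J/K

No heat is exchanged and no work is done, so the ideal-gas temperature stays constant.
Entropy is a state function; using a reversible isothermal path, ΔS_gas = nR ln(V₂/V₁) = 0.743 × 8.314 × ln(83.9/12.8) = 11.6 J/K.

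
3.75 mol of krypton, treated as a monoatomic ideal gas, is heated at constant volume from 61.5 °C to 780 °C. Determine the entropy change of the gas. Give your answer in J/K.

ΔS = 53.6 J/K

In kelvin: T₁ = 334.65 K, T₂ = 1053.15 K. At constant volume, ΔS = nC_V ln(T₂/T₁) with C_V = 3R/2 = 12.47 J mol⁻¹ K⁻¹.
ΔS = 3.75 × 12.47 × ln(1053.15/334.65) = 53.6 J/K.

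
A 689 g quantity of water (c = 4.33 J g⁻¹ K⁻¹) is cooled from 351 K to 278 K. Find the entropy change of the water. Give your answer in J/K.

ΔS = -696 J/K

ΔS = ∫dQ_rev/T = m c ln(T₂/T₁) = 689 × 4.33 × ln(278/351) = -696 J/K.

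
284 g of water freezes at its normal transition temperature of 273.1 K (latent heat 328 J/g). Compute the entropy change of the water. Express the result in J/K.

Heat released by the substance: Q = −mL = −284 × 328 = −93152 J.
At constant T, ΔS = Q_rev/T = −93152 / 273.1 = -341 J/K.

ΔS = -341 J/K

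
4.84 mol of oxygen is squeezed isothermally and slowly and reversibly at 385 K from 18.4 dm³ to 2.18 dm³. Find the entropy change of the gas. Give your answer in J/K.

ΔS_gas = -85.8 J/K

For an isothermal ideal gas ΔS_gas = nR ln(V₂/V₁) = 4.84 × 8.314 × ln(2.18/18.4) = -85.8 J/K.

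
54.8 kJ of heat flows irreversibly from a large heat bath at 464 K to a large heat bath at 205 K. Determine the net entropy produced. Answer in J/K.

ΔS_total = 149 J/K

ΔS_hot = −Q/T_H = −54800/464 = -118.1 J/K and ΔS_cold = +Q/T_C = 54800/205 = 267.3 J/K.
ΔS_total = -118.1 + 267.3 = 149 J/K, positive as the second law requires.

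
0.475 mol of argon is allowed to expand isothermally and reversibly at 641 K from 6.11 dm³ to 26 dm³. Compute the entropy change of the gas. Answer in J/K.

ΔS_gas = 5.72 J/K

For an isothermal ideal gas ΔS_gas = nR ln(V₂/V₁) = 0.475 × 8.314 × ln(26/6.11) = 5.72 J/K.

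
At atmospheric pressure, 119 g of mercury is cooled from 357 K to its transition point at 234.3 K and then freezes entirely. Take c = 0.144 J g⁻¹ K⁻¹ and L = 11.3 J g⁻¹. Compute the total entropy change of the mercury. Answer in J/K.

Cooling step: ΔS₁ = m c ln(T_tr/T_i) = 119 × 0.144 × ln(234.3/357) = -7.217 J/K.
Phase change: ΔS₂ = −mL/T_tr = −119 × 11.3 / 234.3 = -5.739 J/K.
ΔS_total = (-7.217) + (-5.739) = -13 J/K.

ΔS = -13 J/K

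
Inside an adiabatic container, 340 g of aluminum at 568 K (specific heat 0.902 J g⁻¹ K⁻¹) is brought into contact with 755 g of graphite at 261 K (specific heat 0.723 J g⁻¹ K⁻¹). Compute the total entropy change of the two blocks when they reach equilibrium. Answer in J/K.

ΔS_total = 62.3 J/K

Energy balance: T_f = (m₁c₁T₁ + m₂c₂T₂)/(m₁c₁ + m₂c₂) = 371.43 K.
ΔS₁ = m₁c₁ ln(T_f/T₁) = 306.68 × ln(371.43/568) = -130.3 J/K.
ΔS₂ = m₂c₂ ln(T_f/T₂) = 545.865 × ln(371.43/261) = 192.6 J/K.
ΔS_total = -130.3 + 192.6 = 62.3 J/K.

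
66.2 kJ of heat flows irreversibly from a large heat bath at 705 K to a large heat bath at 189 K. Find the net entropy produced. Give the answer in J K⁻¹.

ΔS_total = 256 J/K

ΔS_hot = −Q/T_H = −66200/705 = -93.9 J/K and ΔS_cold = +Q/T_C = 66200/189 = 350.3 J/K.
ΔS_total = -93.9 + 350.3 = 256 J/K, positive as the second law requires.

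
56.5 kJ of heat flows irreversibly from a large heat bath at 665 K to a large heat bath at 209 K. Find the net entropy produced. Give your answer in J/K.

ΔS_hot = −Q/T_H = −56500/665 = -84.96 J/K and ΔS_cold = +Q/T_C = 56500/209 = 270.3 J/K.
ΔS_total = -84.96 + 270.3 = 185 J/K, positive as the second law requires.

ΔS_total = 185 J/K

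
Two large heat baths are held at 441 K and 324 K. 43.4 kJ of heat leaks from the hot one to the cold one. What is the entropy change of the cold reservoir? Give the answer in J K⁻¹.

The cold reservoir gains heat Q, so ΔS_cold = +Q/T_C = 43400/324 = 134 J/K.

ΔS_cold = 134 J/K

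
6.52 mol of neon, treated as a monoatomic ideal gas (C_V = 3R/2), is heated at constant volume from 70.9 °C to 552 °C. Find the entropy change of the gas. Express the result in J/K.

In kelvin: T₁ = 344.05 K, T₂ = 825.15 K. At constant volume, ΔS = nC_V ln(T₂/T₁) with C_V = 3R/2 = 12.47 J mol⁻¹ K⁻¹.
ΔS = 6.52 × 12.47 × ln(825.15/344.05) = 71.1 J/K.

ΔS = 71.1 J/K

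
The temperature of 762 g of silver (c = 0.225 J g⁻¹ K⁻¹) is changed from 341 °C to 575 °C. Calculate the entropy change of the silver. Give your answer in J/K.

In kelvin: T₁ = 614.15 K, T₂ = 848.15 K. ΔS = ∫dQ_rev/T = m c ln(T₂/T₁) = 762 × 0.225 × ln(848.15/614.15) = 55.3 J/K.

ΔS = 55.3 J/K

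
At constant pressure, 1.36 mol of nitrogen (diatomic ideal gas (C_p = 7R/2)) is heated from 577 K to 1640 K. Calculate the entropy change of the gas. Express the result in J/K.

At constant pressure, ΔS = nC_p ln(T₂/T₁) with C_p = 7R/2 = 29.1 J mol⁻¹ K⁻¹.
ΔS = 1.36 × 29.1 × ln(1640/577) = 41.3 J/K.

ΔS = 41.3 J/K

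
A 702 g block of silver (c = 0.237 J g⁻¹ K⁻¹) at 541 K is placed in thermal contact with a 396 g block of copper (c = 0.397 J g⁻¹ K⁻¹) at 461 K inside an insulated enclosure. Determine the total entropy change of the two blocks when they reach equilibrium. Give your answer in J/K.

Energy balance: T_f = (m₁c₁T₁ + m₂c₂T₂)/(m₁c₁ + m₂c₂) = 502.13 K.
ΔS₁ = m₁c₁ ln(T_f/T₁) = 166.374 × ln(502.13/541) = -12.404 J/K.
ΔS₂ = m₂c₂ ln(T_f/T₂) = 157.212 × ln(502.13/461) = 13.436 J/K.
ΔS_total = -12.404 + 13.436 = 1.03 J/K.

ΔS_total = 1.03 J/K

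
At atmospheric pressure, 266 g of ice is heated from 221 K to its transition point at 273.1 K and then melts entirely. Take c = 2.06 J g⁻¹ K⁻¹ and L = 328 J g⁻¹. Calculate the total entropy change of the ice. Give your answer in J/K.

ΔS = 435 J/K

Warming step: ΔS₁ = m c ln(T_tr/T_i) = 266 × 2.06 × ln(273.1/221) = 115.99 J/K.
Phase change: ΔS₂ = +mL/T_tr = 266 × 328 / 273.1 = 319.47 J/K.
ΔS_total = (115.99) + (319.47) = 435 J/K.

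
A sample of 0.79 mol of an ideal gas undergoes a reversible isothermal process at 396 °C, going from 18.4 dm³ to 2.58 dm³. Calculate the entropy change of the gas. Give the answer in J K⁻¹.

ΔS_gas = -12.9 J/K

For an isothermal ideal gas ΔS_gas = nR ln(V₂/V₁) = 0.79 × 8.314 × ln(2.58/18.4) = -12.9 J/K.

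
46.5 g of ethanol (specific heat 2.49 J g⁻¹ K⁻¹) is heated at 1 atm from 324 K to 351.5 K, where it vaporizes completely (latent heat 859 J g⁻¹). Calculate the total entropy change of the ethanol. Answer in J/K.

ΔS = 123 J/K

Warming step: ΔS₁ = m c ln(T_tr/T_i) = 46.5 × 2.49 × ln(351.5/324) = 9.433 J/K.
Phase change: ΔS₂ = +mL/T_tr = 46.5 × 859 / 351.5 = 113.6 J/K.
ΔS_total = (9.433) + (113.6) = 123 J/K.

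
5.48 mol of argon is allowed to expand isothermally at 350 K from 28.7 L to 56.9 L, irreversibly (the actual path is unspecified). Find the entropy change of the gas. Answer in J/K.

ΔS_gas = 31.2 J/K

Entropy is a state function, so ΔS_gas depends only on the end states.
For an isothermal ideal gas ΔS_gas = nR ln(V₂/V₁) = 5.48 × 8.314 × ln(56.9/28.7) = 31.2 J/K.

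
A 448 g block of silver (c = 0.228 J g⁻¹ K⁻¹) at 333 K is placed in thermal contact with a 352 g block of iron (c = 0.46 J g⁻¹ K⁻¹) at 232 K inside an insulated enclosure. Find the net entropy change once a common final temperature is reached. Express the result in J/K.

ΔS_total = 4.18 J/K

Energy balance: T_f = (m₁c₁T₁ + m₂c₂T₂)/(m₁c₁ + m₂c₂) = 271.07 K.
ΔS₁ = m₁c₁ ln(T_f/T₁) = 102.144 × ln(271.07/333) = -21.02 J/K.
ΔS₂ = m₂c₂ ln(T_f/T₂) = 161.92 × ln(271.07/232) = 25.2 J/K.
ΔS_total = -21.02 + 25.2 = 4.18 J/K.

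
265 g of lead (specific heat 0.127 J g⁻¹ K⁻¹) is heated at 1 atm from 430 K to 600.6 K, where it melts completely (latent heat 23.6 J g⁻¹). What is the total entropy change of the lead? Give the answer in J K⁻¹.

ΔS = 21.7 J/K

Warming step: ΔS₁ = m c ln(T_tr/T_i) = 265 × 0.127 × ln(600.6/430) = 11.25 J/K.
Phase change: ΔS₂ = +mL/T_tr = 265 × 23.6 / 600.6 = 10.41 J/K.
ΔS_total = (11.25) + (10.41) = 21.7 J/K.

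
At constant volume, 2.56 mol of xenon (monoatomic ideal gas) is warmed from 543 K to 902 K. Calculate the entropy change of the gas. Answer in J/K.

At constant volume, ΔS = nC_V ln(T₂/T₁) with C_V = 3R/2 = 12.47 J mol⁻¹ K⁻¹.
ΔS = 2.56 × 12.47 × ln(902/543) = 16.2 J/K.

ΔS = 16.2 J/K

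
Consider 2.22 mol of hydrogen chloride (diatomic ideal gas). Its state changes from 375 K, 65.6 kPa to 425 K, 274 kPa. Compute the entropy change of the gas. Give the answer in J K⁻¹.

ΔS = nC_p ln(T₂/T₁) − nR ln(P₂/P₁), with C_p = 7R/2 = 29.1 J mol⁻¹ K⁻¹ for a diatomic ideal gas.
ΔS = 2.22 × [29.1 × ln(425/375) − 8.314 × ln(274/65.6)] = -18.3 J/K.

ΔS = -18.3 J/K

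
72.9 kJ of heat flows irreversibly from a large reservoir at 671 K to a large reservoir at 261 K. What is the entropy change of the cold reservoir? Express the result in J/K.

ΔS_cold = 279 J/K

The cold reservoir gains heat Q, so ΔS_cold = +Q/T_C = 72900/261 = 279 J/K.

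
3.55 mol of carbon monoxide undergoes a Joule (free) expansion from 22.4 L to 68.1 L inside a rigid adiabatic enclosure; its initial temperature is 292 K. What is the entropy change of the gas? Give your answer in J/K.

ΔS_gas = 32.8 J/K

No heat is exchanged and no work is done, so the ideal-gas temperature stays constant.
Entropy is a state function; using a reversible isothermal path, ΔS_gas = nR ln(V₂/V₁) = 3.55 × 8.314 × ln(68.1/22.4) = 32.8 J/K.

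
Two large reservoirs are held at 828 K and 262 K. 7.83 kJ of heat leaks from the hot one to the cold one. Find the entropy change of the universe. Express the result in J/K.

ΔS_hot = −Q/T_H = −7830/828 = -9.457 J/K and ΔS_cold = +Q/T_C = 7830/262 = 29.89 J/K.
ΔS_total = -9.457 + 29.89 = 20.4 J/K, positive as the second law requires.

ΔS_total = 20.4 J/K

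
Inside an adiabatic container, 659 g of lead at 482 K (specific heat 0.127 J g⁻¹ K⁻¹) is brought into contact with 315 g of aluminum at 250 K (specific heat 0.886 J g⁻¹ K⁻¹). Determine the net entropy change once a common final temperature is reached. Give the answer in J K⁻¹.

ΔS_total = 15.4 J/K

Energy balance: T_f = (m₁c₁T₁ + m₂c₂T₂)/(m₁c₁ + m₂c₂) = 303.52 K.
ΔS₁ = m₁c₁ ln(T_f/T₁) = 83.693 × ln(303.52/482) = -38.71 J/K.
ΔS₂ = m₂c₂ ln(T_f/T₂) = 279.09 × ln(303.52/250) = 54.14 J/K.
ΔS_total = -38.71 + 54.14 = 15.4 J/K.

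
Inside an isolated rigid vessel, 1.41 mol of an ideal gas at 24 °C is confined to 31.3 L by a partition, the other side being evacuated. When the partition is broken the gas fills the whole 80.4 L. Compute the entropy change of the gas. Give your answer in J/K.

ΔS_gas = 11.1 J/K

For an ideal gas in free expansion Q = 0 and W = 0, so T is unchanged.
Entropy is a state function; using a reversible isothermal path, ΔS_gas = nR ln(V₂/V₁) = 1.41 × 8.314 × ln(80.4/31.3) = 11.1 J/K.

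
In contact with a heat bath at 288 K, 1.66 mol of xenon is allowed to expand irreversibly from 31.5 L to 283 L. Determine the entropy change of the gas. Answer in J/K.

Entropy is a state function, so ΔS_gas depends only on the end states.
For an isothermal ideal gas ΔS_gas = nR ln(V₂/V₁) = 1.66 × 8.314 × ln(283/31.5) = 30.3 J/K.

ΔS_gas = 30.3 J/K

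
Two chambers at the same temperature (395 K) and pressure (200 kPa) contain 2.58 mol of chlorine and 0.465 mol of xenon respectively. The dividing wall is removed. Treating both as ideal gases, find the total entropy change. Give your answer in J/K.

ΔS_mix = 10.8 J/K

Mole fractions: x_A = 2.58/3.04 = 0.847, x_B = 0.153.
ΔS_mix = −R(n_A ln x_A + n_B ln x_B) = −8.314 × (2.58 ln 0.847 + 0.465 ln 0.153) = 10.8 J/K.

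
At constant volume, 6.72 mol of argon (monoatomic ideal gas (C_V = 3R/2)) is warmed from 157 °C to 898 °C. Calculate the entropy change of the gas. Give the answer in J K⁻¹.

ΔS = 83.9 J/K

In kelvin: T₁ = 430.15 K, T₂ = 1171.15 K. At constant volume, ΔS = nC_V ln(T₂/T₁) with C_V = 3R/2 = 12.47 J mol⁻¹ K⁻¹.
ΔS = 6.72 × 12.47 × ln(1171.15/430.15) = 83.9 J/K.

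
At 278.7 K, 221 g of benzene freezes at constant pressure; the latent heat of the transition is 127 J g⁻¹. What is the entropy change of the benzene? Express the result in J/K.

Heat released by the substance: Q = −mL = −221 × 127 = −28067 J.
At constant T, ΔS = Q_rev/T = −28067 / 278.7 = -101 J/K.

ΔS = -101 J/K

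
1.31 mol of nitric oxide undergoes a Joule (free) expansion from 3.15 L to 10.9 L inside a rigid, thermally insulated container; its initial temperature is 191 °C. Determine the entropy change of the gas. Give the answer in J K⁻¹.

For an ideal gas in free expansion Q = 0 and W = 0, so T is unchanged.
Entropy is a state function; using a reversible isothermal path, ΔS_gas = nR ln(V₂/V₁) = 1.31 × 8.314 × ln(10.9/3.15) = 13.5 J/K.

ΔS_gas = 13.5 J/K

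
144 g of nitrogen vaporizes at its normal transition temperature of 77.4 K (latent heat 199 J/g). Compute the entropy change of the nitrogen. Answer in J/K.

Heat absorbed by the substance: Q = mL = 144 × 199 = 28656 J.
At constant T, ΔS = Q_rev/T = 28656 / 77.4 = 370 J/K.

ΔS = 370 J/K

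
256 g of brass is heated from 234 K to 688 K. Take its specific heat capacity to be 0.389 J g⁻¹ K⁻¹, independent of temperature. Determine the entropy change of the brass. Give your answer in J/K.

ΔS = 107 J/K

ΔS = ∫dQ_rev/T = m c ln(T₂/T₁) = 256 × 0.389 × ln(688/234) = 107 J/K.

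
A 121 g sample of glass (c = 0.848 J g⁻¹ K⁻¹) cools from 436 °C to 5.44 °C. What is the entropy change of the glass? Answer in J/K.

ΔS = -95.9 J/K

In kelvin: T₁ = 709.15 K, T₂ = 278.59 K. ΔS = ∫dQ_rev/T = m c ln(T₂/T₁) = 121 × 0.848 × ln(278.59/709.15) = -95.9 J/K.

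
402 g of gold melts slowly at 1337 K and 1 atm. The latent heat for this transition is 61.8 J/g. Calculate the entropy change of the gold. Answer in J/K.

ΔS = 18.6 J/K

Heat absorbed by the substance: Q = mL = 402 × 61.8 = 24843.6 J.
At constant T, ΔS = Q_rev/T = 24843.6 / 1337 = 18.6 J/K.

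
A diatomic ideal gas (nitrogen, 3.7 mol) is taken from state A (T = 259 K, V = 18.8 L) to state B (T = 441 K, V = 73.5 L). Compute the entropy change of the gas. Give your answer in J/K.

ΔS = 82.9 J/K

Entropy is a state function: ΔS = nC_V ln(T₂/T₁) + nR ln(V₂/V₁), with C_V = 5R/2 = 20.79 J mol⁻¹ K⁻¹ for a diatomic ideal gas.
ΔS = 3.7 × [20.79 × ln(441/259) + 8.314 × ln(73.5/18.8)] = 82.9 J/K.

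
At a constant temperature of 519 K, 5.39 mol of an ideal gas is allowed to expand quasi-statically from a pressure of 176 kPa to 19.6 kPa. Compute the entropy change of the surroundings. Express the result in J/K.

ΔS_surr = -98.4 J/K

For an isothermal ideal gas ΔS_gas = nR ln(P₁/P₂) = 5.39 × 8.314 × ln(176/19.6) = 98.4 J/K.
The process is reversible, so ΔS_surr = −ΔS_gas = -98.4 J/K and ΔS_universe = 0.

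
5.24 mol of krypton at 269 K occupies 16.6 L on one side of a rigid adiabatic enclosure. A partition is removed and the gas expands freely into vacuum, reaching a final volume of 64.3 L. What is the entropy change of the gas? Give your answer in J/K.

ΔS_gas = 59 J/K

For an ideal gas in free expansion Q = 0 and W = 0, so T is unchanged.
Entropy is a state function; using a reversible isothermal path, ΔS_gas = nR ln(V₂/V₁) = 5.24 × 8.314 × ln(64.3/16.6) = 59 J/K.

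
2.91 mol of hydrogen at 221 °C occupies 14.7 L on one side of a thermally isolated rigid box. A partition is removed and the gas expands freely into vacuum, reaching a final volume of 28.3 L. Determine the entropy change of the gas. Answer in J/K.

For an ideal gas in free expansion Q = 0 and W = 0, so T is unchanged.
Entropy is a state function; using a reversible isothermal path, ΔS_gas = nR ln(V₂/V₁) = 2.91 × 8.314 × ln(28.3/14.7) = 15.8 J/K.

ΔS_gas = 15.8 J/K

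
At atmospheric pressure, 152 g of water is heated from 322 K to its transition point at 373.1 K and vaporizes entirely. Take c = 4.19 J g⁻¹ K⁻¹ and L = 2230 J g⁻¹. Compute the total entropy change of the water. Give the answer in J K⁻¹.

Warming step: ΔS₁ = m c ln(T_tr/T_i) = 152 × 4.19 × ln(373.1/322) = 93.81 J/K.
Phase change: ΔS₂ = +mL/T_tr = 152 × 2230 / 373.1 = 908.5 J/K.
ΔS_total = (93.81) + (908.5) = 1000 J/K.

ΔS = 1000 J/K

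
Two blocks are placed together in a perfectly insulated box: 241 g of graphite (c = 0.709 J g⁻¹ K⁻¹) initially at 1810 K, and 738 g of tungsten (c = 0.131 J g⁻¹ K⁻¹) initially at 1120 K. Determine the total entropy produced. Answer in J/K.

Energy balance: T_f = (m₁c₁T₁ + m₂c₂T₂)/(m₁c₁ + m₂c₂) = 1560.7 K.
ΔS₁ = m₁c₁ ln(T_f/T₁) = 170.869 × ln(1560.7/1810) = -25.325 J/K.
ΔS₂ = m₂c₂ ln(T_f/T₂) = 96.678 × ln(1560.7/1120) = 32.076 J/K.
ΔS_total = -25.325 + 32.076 = 6.75 J/K.

ΔS_total = 6.75 J/K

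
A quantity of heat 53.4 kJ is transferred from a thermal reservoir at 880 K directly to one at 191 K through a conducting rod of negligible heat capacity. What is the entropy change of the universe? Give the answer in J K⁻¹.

ΔS_hot = −Q/T_H = −53400/880 = -60.68 J/K and ΔS_cold = +Q/T_C = 53400/191 = 279.6 J/K.
ΔS_total = -60.68 + 279.6 = 219 J/K, positive as the second law requires.

ΔS_total = 219 J/K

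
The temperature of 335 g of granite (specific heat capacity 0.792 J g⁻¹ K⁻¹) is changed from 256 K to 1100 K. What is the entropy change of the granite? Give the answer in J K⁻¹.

ΔS = 387 J/K

ΔS = ∫dQ_rev/T = m c ln(T₂/T₁) = 335 × 0.792 × ln(1100/256) = 387 J/K.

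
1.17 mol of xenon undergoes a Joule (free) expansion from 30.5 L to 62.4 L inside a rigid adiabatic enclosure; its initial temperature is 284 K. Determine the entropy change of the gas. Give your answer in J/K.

ΔS_gas = 6.96 J/K

For an ideal gas in free expansion Q = 0 and W = 0, so T is unchanged.
Entropy is a state function; using a reversible isothermal path, ΔS_gas = nR ln(V₂/V₁) = 1.17 × 8.314 × ln(62.4/30.5) = 6.96 J/K.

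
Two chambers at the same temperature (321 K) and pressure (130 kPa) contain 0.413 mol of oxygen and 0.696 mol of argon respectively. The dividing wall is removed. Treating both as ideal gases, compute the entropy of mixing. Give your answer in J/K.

ΔS_mix = 6.09 J/K

Mole fractions: x_A = 0.413/1.11 = 0.372, x_B = 0.628.
ΔS_mix = −R(n_A ln x_A + n_B ln x_B) = −8.314 × (0.413 ln 0.372 + 0.696 ln 0.628) = 6.09 J/K.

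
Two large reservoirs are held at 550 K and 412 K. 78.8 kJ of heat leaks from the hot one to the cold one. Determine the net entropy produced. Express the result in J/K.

ΔS_total = 48 J/K

ΔS_hot = −Q/T_H = −78800/550 = -143.3 J/K and ΔS_cold = +Q/T_C = 78800/412 = 191.3 J/K.
ΔS_total = -143.3 + 191.3 = 48 J/K, positive as the second law requires.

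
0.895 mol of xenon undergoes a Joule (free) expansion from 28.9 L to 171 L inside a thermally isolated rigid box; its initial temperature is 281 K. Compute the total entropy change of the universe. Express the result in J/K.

ΔS_universe = 13.2 J/K

For an ideal gas in free expansion Q = 0 and W = 0, so T is unchanged.
Entropy is a state function; using a reversible isothermal path, ΔS_gas = nR ln(V₂/V₁) = 0.895 × 8.314 × ln(171/28.9) = 13.2 J/K.
The insulated surroundings exchange no heat, so ΔS_surr = 0 and ΔS_universe = ΔS_gas.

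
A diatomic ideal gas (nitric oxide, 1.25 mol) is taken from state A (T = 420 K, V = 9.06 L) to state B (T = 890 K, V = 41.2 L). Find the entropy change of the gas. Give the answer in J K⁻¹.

ΔS = 35.3 J/K

Entropy is a state function: ΔS = nC_V ln(T₂/T₁) + nR ln(V₂/V₁), with C_V = 5R/2 = 20.79 J mol⁻¹ K⁻¹ for a diatomic ideal gas.
ΔS = 1.25 × [20.79 × ln(890/420) + 8.314 × ln(41.2/9.06)] = 35.3 J/K.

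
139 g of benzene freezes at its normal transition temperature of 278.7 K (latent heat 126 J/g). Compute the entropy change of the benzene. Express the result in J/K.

Heat released by the substance: Q = −mL = −139 × 126 = −17514 J.
At constant T, ΔS = Q_rev/T = −17514 / 278.7 = -62.8 J/K.

ΔS = -62.8 J/K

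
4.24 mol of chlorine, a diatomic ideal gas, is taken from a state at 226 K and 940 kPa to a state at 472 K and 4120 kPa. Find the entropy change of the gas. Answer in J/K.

ΔS = 38.8 J/K

ΔS = nC_p ln(T₂/T₁) − nR ln(P₂/P₁), with C_p = 7R/2 = 29.1 J mol⁻¹ K⁻¹ for a diatomic ideal gas.
ΔS = 4.24 × [29.1 × ln(472/226) − 8.314 × ln(4120/940)] = 38.8 J/K.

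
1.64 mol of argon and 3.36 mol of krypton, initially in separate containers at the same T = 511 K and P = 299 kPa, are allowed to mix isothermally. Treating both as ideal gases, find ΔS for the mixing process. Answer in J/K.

ΔS_mix = 26.3 J/K

Mole fractions: x_A = 1.64/5 = 0.328, x_B = 0.672.
ΔS_mix = −R(n_A ln x_A + n_B ln x_B) = −8.314 × (1.64 ln 0.328 + 3.36 ln 0.672) = 26.3 J/K.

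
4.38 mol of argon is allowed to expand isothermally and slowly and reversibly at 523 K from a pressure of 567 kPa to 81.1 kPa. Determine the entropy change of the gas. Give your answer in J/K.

For an isothermal ideal gas ΔS_gas = nR ln(P₁/P₂) = 4.38 × 8.314 × ln(567/81.1) = 70.8 J/K.

ΔS_gas = 70.8 J/K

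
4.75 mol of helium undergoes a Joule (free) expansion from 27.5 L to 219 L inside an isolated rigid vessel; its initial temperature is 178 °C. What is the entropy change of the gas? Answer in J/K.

ΔS_gas = 81.9 J/K

For an ideal gas in free expansion Q = 0 and W = 0, so T is unchanged.
Entropy is a state function; using a reversible isothermal path, ΔS_gas = nR ln(V₂/V₁) = 4.75 × 8.314 × ln(219/27.5) = 81.9 J/K.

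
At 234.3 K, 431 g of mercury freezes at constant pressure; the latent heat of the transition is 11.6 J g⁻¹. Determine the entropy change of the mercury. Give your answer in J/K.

ΔS = -21.3 J/K

Heat released by the substance: Q = −mL = −431 × 11.6 = −4999.6 J.
At constant T, ΔS = Q_rev/T = −4999.6 / 234.3 = -21.3 J/K.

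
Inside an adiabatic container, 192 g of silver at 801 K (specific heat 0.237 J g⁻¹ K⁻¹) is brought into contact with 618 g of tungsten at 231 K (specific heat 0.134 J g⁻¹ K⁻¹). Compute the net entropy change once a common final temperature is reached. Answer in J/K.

Energy balance: T_f = (m₁c₁T₁ + m₂c₂T₂)/(m₁c₁ + m₂c₂) = 433.14 K.
ΔS₁ = m₁c₁ ln(T_f/T₁) = 45.504 × ln(433.14/801) = -27.98 J/K.
ΔS₂ = m₂c₂ ln(T_f/T₂) = 82.812 × ln(433.14/231) = 52.06 J/K.
ΔS_total = -27.98 + 52.06 = 24.1 J/K.

ΔS_total = 24.1 J/K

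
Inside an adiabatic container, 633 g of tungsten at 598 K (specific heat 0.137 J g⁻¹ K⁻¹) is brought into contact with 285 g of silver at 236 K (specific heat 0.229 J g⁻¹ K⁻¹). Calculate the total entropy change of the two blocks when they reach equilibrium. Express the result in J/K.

Energy balance: T_f = (m₁c₁T₁ + m₂c₂T₂)/(m₁c₁ + m₂c₂) = 442.55 K.
ΔS₁ = m₁c₁ ln(T_f/T₁) = 86.721 × ln(442.55/598) = -26.11 J/K.
ΔS₂ = m₂c₂ ln(T_f/T₂) = 65.265 × ln(442.55/236) = 41.03 J/K.
ΔS_total = -26.11 + 41.03 = 14.9 J/K.

ΔS_total = 14.9 J/K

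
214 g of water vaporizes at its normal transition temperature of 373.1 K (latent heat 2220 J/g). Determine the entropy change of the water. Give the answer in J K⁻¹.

Heat absorbed by the substance: Q = mL = 214 × 2220 = 475080 J.
At constant T, ΔS = Q_rev/T = 475080 / 373.1 = 1270 J/K.

ΔS = 1270 J/K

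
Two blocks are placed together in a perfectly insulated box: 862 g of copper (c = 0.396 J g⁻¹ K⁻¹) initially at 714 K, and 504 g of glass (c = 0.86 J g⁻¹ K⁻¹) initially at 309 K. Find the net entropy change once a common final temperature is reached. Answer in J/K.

ΔS_total = 67.3 J/K

Energy balance: T_f = (m₁c₁T₁ + m₂c₂T₂)/(m₁c₁ + m₂c₂) = 487.43 K.
ΔS₁ = m₁c₁ ln(T_f/T₁) = 341.352 × ln(487.43/714) = -130.3 J/K.
ΔS₂ = m₂c₂ ln(T_f/T₂) = 433.44 × ln(487.43/309) = 197.6 J/K.
ΔS_total = -130.3 + 197.6 = 67.3 J/K.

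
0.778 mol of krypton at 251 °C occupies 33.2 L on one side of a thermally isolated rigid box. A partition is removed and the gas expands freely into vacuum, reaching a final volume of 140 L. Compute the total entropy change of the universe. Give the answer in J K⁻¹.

No heat is exchanged and no work is done, so the ideal-gas temperature stays constant.
Entropy is a state function; using a reversible isothermal path, ΔS_gas = nR ln(V₂/V₁) = 0.778 × 8.314 × ln(140/33.2) = 9.31 J/K.
The insulated surroundings exchange no heat, so ΔS_surr = 0 and ΔS_universe = ΔS_gas.

ΔS_universe = 9.31 J/K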